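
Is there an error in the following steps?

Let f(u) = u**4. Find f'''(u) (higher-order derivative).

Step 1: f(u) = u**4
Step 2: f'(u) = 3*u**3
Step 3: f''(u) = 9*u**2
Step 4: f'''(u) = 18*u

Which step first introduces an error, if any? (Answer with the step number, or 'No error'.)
Step 2

Step 2 is incorrect due to a wrong coefficient.
The step shows: 3*u**3
The correct value should be: 4*u**3

Explanation: The coefficient 4 was incorrectly written as 3: the term 4*u**3 was incorrectly written as 3*u**3
The later steps are derived from this incorrect expression, so the error originates in Step 2.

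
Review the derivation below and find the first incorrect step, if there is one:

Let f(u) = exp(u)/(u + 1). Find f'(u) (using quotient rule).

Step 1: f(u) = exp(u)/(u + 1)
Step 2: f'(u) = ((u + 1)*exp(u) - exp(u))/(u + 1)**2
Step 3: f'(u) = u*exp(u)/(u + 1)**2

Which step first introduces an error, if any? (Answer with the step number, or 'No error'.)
No error

All steps in this derivation are correct.
The final answer f'(u) = u*exp(u)/(u + 1)**2 is valid.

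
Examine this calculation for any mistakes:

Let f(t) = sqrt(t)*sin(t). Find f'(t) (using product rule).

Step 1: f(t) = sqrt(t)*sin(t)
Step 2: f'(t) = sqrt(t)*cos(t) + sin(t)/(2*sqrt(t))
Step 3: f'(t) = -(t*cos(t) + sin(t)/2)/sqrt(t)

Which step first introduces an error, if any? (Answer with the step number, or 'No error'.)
Step 3

Step 3 is incorrect due to a sign flip.
The step shows: -(t*cos(t) + sin(t)/2)/sqrt(t)
The correct value should be: (t*cos(t) + sin(t)/2)/sqrt(t)

Explanation: The sign of the whole expression was flipped: the term (t*cos(t) + sin(t)/2)/sqrt(t) was incorrectly written as -(t*cos(t) + sin(t)/2)/sqrt(t)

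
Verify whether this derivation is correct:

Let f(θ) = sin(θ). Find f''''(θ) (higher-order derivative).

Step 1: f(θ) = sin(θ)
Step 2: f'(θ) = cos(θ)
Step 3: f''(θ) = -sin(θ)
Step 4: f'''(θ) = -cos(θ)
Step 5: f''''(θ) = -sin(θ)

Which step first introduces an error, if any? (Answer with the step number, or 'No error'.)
Step 5

Step 5 is incorrect due to a sign flip.
The step shows: -sin(θ)
The correct value should be: sin(θ)

Explanation: The sign of the whole expression was flipped: the term sin(θ) was incorrectly written as -sin(θ)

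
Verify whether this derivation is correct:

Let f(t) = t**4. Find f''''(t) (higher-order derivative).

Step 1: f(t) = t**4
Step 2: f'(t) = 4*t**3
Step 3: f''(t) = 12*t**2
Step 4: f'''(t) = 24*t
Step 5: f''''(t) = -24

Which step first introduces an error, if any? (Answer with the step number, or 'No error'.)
Step 5

Step 5 is incorrect due to a sign flip.
The step shows: -24
The correct value should be: 24

Explanation: The sign of the whole expression was flipped: the term 24 was incorrectly written as -24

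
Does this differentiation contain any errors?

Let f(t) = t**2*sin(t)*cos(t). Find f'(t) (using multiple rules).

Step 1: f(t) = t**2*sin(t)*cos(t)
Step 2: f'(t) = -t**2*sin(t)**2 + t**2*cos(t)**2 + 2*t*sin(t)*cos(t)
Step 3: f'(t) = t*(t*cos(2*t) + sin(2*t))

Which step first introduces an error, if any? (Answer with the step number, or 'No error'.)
No error

All steps in this derivation are correct.
The final answer f'(t) = t*(t*cos(2*t) + sin(2*t)) is valid.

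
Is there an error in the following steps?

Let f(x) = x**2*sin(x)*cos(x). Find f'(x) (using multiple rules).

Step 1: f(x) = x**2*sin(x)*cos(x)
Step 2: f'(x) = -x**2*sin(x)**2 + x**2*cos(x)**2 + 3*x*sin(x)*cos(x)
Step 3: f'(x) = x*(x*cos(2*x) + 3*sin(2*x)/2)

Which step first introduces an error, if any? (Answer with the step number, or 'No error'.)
Step 2

Step 2 is incorrect due to a wrong coefficient.
The step shows: -x**2*sin(x)**2 + x**2*cos(x)**2 + 3*x*sin(x)*cos(x)
The correct value should be: -x**2*sin(x)**2 + x**2*cos(x)**2 + 2*x*sin(x)*cos(x)

Explanation: The coefficient 2 was incorrectly written as 3: the term 2*x*sin(x)*cos(x) was incorrectly written as 3*x*sin(x)*cos(x)
The later steps are derived from this incorrect expression, so the error originates in Step 2.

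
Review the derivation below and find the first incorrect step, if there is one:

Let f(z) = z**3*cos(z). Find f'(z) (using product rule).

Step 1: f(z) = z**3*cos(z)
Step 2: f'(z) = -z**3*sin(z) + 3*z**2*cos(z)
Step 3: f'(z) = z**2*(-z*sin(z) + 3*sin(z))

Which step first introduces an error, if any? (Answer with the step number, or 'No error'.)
Step 3

Step 3 is incorrect due to a wrong trig function.
The step shows: z**2*(-z*sin(z) + 3*sin(z))
The correct value should be: z**2*(-z*sin(z) + 3*cos(z))

Explanation: cos(z) was incorrectly written as sin(z): the term z**2*(-z*sin(z) + 3*cos(z)) was incorrectly written as z**2*(-z*sin(z) + 3*sin(z))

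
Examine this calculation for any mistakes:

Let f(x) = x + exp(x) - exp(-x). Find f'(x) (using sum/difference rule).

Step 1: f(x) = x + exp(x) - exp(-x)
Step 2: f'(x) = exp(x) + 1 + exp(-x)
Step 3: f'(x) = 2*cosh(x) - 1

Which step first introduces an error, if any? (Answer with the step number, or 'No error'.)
Step 3

Step 3 is incorrect due to a sign flip.
The step shows: 2*cosh(x) - 1
The correct value should be: 2*cosh(x) + 1

Explanation: The sign of one term was flipped: the term 1 was incorrectly written as -1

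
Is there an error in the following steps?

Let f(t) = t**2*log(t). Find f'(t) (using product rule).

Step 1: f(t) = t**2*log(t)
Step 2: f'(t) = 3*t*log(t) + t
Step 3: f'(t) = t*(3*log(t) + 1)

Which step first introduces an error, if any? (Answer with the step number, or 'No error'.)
Step 2

Step 2 is incorrect due to a wrong coefficient.
The step shows: 3*t*log(t) + t
The correct value should be: 2*t*log(t) + t

Explanation: The coefficient 2 was incorrectly written as 3: the term 2*t*log(t) was incorrectly written as 3*t*log(t)
The later steps are derived from this incorrect expression, so the error originates in Step 2.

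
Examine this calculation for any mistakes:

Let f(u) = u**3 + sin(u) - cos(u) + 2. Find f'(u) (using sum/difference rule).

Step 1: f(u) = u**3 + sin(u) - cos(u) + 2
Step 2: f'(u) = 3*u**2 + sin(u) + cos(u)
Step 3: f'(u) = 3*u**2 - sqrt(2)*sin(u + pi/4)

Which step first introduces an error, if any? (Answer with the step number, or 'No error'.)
Step 3

Step 3 is incorrect due to a sign flip.
The step shows: 3*u**2 - sqrt(2)*sin(u + pi/4)
The correct value should be: 3*u**2 + sqrt(2)*sin(u + pi/4)

Explanation: The sign of one term was flipped: the term sqrt(2)*sin(u + pi/4) was incorrectly written as -sqrt(2)*sin(u + pi/4)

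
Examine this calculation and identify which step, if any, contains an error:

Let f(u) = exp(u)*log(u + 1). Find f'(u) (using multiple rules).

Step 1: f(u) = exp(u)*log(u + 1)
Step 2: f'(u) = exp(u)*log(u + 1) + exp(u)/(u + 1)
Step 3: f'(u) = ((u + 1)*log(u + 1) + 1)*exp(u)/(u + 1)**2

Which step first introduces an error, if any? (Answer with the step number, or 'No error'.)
Step 3

Step 3 is incorrect due to a wrong exponent.
The step shows: ((u + 1)*log(u + 1) + 1)*exp(u)/(u + 1)**2
The correct value should be: ((u + 1)*log(u + 1) + 1)*exp(u)/(u + 1)

Explanation: The exponent -1 on u + 1 was incorrectly written as -2: the term ((u + 1)*log(u + 1) + 1)*exp(u)/(u + 1) was incorrectly written as ((u + 1)*log(u + 1) + 1)*exp(u)/(u + 1)**2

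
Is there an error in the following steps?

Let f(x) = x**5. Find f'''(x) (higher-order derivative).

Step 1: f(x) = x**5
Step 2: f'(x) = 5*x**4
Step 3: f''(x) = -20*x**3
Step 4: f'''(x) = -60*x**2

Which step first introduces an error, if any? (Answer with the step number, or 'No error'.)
Step 3

Step 3 is incorrect due to a sign flip.
The step shows: -20*x**3
The correct value should be: 20*x**3

Explanation: The sign of the whole expression was flipped: the term 20*x**3 was incorrectly written as -20*x**3
The later steps are derived from this incorrect expression, so the error originates in Step 3.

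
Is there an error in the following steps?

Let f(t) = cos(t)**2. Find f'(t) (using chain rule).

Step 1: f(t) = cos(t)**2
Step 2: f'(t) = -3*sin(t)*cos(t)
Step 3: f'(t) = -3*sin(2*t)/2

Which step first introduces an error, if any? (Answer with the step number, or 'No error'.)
Step 2

Step 2 is incorrect due to a wrong coefficient.
The step shows: -3*sin(t)*cos(t)
The correct value should be: -2*sin(t)*cos(t)

Explanation: The coefficient -2 was incorrectly written as -3: the term -2*sin(t)*cos(t) was incorrectly written as -3*sin(t)*cos(t)
The later steps are derived from this incorrect expression, so the error originates in Step 2.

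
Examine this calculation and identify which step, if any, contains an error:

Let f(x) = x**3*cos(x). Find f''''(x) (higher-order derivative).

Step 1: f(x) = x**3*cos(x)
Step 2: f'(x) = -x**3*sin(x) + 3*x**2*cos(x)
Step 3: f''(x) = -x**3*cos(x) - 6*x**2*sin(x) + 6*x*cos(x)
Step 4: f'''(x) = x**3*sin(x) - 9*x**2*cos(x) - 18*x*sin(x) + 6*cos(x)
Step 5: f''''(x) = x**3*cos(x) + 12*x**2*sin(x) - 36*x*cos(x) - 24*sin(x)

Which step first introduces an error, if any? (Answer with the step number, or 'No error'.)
No error

All steps in this derivation are correct.
The final answer f''''(x) = x**3*cos(x) + 12*x**2*sin(x) - 36*x*cos(x) - 24*sin(x) is valid.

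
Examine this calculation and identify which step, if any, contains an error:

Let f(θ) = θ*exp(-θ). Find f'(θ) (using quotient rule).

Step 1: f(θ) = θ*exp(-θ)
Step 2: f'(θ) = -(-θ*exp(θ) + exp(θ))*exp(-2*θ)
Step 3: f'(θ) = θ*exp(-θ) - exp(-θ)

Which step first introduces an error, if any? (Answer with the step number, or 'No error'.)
Step 2

Step 2 is incorrect due to a sign flip.
The step shows: -(-θ*exp(θ) + exp(θ))*exp(-2*θ)
The correct value should be: (-θ*exp(θ) + exp(θ))*exp(-2*θ)

Explanation: The sign of the whole expression was flipped: the term (-θ*exp(θ) + exp(θ))*exp(-2*θ) was incorrectly written as -(-θ*exp(θ) + exp(θ))*exp(-2*θ)
The later steps are derived from this incorrect expression, so the error originates in Step 2.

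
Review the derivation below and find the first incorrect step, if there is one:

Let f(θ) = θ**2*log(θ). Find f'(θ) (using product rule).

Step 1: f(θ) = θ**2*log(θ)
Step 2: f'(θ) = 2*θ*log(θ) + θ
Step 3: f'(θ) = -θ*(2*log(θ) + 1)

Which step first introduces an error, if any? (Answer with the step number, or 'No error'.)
Step 3

Step 3 is incorrect due to a sign flip.
The step shows: -θ*(2*log(θ) + 1)
The correct value should be: θ*(2*log(θ) + 1)

Explanation: The sign of the whole expression was flipped: the term θ*(2*log(θ) + 1) was incorrectly written as -θ*(2*log(θ) + 1)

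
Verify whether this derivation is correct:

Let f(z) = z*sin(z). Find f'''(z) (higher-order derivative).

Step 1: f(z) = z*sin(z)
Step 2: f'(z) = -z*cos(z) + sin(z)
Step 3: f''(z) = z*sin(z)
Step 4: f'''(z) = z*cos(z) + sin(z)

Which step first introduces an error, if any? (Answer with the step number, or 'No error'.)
Step 2

Step 2 is incorrect due to a sign flip.
The step shows: -z*cos(z) + sin(z)
The correct value should be: z*cos(z) + sin(z)

Explanation: The sign of one term was flipped: the term z*cos(z) was incorrectly written as -z*cos(z)
The later steps are derived from this incorrect expression, so the error originates in Step 2.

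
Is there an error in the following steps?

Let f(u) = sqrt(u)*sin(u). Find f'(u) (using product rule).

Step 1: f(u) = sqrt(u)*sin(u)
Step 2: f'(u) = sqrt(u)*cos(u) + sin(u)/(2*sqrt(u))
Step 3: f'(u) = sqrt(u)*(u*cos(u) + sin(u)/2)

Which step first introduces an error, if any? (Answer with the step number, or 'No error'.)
Step 3

Step 3 is incorrect due to a wrong exponent.
The step shows: sqrt(u)*(u*cos(u) + sin(u)/2)
The correct value should be: (u*cos(u) + sin(u)/2)/sqrt(u)

Explanation: The exponent -1/2 on u was incorrectly written as 1/2: the term (u*cos(u) + sin(u)/2)/sqrt(u) was incorrectly written as sqrt(u)*(u*cos(u) + sin(u)/2)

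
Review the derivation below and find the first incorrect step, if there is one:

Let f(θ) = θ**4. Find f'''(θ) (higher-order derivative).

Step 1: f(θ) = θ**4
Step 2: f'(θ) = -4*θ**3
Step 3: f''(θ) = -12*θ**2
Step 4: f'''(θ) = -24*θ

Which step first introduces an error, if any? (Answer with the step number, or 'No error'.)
Step 2

Step 2 is incorrect due to a sign flip.
The step shows: -4*θ**3
The correct value should be: 4*θ**3

Explanation: The sign of the whole expression was flipped: the term 4*θ**3 was incorrectly written as -4*θ**3
The later steps are derived from this incorrect expression, so the error originates in Step 2.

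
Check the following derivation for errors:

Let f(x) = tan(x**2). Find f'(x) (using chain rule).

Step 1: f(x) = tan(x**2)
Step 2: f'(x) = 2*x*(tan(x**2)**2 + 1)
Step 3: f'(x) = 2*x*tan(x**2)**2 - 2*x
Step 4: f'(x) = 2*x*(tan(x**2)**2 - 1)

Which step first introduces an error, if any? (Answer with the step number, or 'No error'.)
Step 3

Step 3 is incorrect due to a sign flip.
The step shows: 2*x*tan(x**2)**2 - 2*x
The correct value should be: 2*x*tan(x**2)**2 + 2*x

Explanation: The sign of one term was flipped: the term 2*x was incorrectly written as -2*x
The later steps are derived from this incorrect expression, so the error originates in Step 3.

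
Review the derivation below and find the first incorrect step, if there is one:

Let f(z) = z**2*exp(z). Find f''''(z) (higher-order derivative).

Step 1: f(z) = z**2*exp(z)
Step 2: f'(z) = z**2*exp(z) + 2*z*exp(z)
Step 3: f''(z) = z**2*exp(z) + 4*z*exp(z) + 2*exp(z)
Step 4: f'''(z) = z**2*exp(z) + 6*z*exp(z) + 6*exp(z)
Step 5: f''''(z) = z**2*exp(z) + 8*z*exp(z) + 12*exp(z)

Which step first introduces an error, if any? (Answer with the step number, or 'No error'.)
No error

All steps in this derivation are correct.
The final answer f''''(z) = z**2*exp(z) + 8*z*exp(z) + 12*exp(z) is valid.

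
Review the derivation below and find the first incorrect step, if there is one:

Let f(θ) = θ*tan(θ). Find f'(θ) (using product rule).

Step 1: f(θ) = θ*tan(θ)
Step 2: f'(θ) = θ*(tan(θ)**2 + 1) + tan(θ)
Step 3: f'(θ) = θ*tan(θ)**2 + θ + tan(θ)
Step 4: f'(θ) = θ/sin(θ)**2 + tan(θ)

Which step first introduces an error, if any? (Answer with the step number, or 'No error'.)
Step 4

Step 4 is incorrect due to a wrong trig function.
The step shows: θ/sin(θ)**2 + tan(θ)
The correct value should be: θ/cos(θ)**2 + tan(θ)

Explanation: cos(θ) was incorrectly written as sin(θ): the term θ/cos(θ)**2 was incorrectly written as θ/sin(θ)**2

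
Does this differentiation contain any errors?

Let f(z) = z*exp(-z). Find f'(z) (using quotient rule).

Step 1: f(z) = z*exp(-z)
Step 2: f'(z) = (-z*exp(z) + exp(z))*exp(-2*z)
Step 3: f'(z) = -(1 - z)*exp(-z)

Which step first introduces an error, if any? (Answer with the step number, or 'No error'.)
Step 3

Step 3 is incorrect due to a sign flip.
The step shows: -(1 - z)*exp(-z)
The correct value should be: (1 - z)*exp(-z)

Explanation: The sign of the whole expression was flipped: the term (1 - z)*exp(-z) was incorrectly written as -(1 - z)*exp(-z)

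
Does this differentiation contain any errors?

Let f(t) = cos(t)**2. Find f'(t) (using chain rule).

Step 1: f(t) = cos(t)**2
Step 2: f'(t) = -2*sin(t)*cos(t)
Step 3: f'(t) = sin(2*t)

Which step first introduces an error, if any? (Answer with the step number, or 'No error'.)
Step 3

Step 3 is incorrect due to a sign flip.
The step shows: sin(2*t)
The correct value should be: -sin(2*t)

Explanation: The sign of the whole expression was flipped: the term -sin(2*t) was incorrectly written as sin(2*t)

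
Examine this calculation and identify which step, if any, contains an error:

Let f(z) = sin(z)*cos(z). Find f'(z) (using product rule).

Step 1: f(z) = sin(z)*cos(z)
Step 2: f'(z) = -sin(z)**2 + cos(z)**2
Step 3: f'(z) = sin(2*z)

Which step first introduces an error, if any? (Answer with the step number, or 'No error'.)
Step 3

Step 3 is incorrect due to a wrong trig function.
The step shows: sin(2*z)
The correct value should be: cos(2*z)

Explanation: cos(2*z) was incorrectly written as sin(2*z): the term cos(2*z) was incorrectly written as sin(2*z)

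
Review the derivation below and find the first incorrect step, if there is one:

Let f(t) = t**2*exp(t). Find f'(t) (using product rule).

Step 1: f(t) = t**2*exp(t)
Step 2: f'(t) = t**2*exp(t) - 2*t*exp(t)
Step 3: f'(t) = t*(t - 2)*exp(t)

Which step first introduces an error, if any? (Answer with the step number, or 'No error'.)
Step 2

Step 2 is incorrect due to a sign flip.
The step shows: t**2*exp(t) - 2*t*exp(t)
The correct value should be: t**2*exp(t) + 2*t*exp(t)

Explanation: The sign of one term was flipped: the term 2*t*exp(t) was incorrectly written as -2*t*exp(t)
The later steps are derived from this incorrect expression, so the error originates in Step 2.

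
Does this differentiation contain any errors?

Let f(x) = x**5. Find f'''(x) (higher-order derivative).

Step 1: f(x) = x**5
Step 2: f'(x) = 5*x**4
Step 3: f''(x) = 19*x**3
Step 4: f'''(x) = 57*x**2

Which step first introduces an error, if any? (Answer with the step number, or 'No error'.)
Step 3

Step 3 is incorrect due to a wrong coefficient.
The step shows: 19*x**3
The correct value should be: 20*x**3

Explanation: The coefficient 20 was incorrectly written as 19: the term 20*x**3 was incorrectly written as 19*x**3
The later steps are derived from this incorrect expression, so the error originates in Step 3.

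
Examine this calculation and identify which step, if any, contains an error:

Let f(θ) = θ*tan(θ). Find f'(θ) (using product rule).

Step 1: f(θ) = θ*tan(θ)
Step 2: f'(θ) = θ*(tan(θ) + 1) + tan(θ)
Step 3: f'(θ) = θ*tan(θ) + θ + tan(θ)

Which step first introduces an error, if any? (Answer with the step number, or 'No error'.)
Step 2

Step 2 is incorrect due to a wrong exponent.
The step shows: θ*(tan(θ) + 1) + tan(θ)
The correct value should be: θ*(tan(θ)**2 + 1) + tan(θ)

Explanation: The exponent 2 on tan(θ) was incorrectly written as 1: the term θ*(tan(θ)**2 + 1) was incorrectly written as θ*(tan(θ) + 1)
The later steps are derived from this incorrect expression, so the error originates in Step 2.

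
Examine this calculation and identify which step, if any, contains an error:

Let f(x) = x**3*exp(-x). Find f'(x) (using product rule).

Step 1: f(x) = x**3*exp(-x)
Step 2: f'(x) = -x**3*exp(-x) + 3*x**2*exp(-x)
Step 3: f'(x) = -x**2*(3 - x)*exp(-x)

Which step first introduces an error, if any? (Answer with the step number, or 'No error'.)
Step 3

Step 3 is incorrect due to a sign flip.
The step shows: -x**2*(3 - x)*exp(-x)
The correct value should be: x**2*(3 - x)*exp(-x)

Explanation: The sign of the whole expression was flipped: the term x**2*(3 - x)*exp(-x) was incorrectly written as -x**2*(3 - x)*exp(-x)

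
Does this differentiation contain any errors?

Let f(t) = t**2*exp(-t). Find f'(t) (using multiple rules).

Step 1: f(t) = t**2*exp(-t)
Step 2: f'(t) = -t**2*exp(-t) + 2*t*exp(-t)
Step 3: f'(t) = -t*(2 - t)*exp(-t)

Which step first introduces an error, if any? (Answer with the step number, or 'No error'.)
Step 3

Step 3 is incorrect due to a sign flip.
The step shows: -t*(2 - t)*exp(-t)
The correct value should be: t*(2 - t)*exp(-t)

Explanation: The sign of the whole expression was flipped: the term t*(2 - t)*exp(-t) was incorrectly written as -t*(2 - t)*exp(-t)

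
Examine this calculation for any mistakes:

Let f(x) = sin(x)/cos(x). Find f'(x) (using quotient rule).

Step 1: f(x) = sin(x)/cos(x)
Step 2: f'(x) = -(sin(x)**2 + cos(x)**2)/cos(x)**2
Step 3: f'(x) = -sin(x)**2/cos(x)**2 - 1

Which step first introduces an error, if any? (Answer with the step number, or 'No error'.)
Step 2

Step 2 is incorrect due to a sign flip.
The step shows: -(sin(x)**2 + cos(x)**2)/cos(x)**2
The correct value should be: (sin(x)**2 + cos(x)**2)/cos(x)**2

Explanation: The sign of the whole expression was flipped: the term (sin(x)**2 + cos(x)**2)/cos(x)**2 was incorrectly written as -(sin(x)**2 + cos(x)**2)/cos(x)**2
The later steps are derived from this incorrect expression, so the error originates in Step 2.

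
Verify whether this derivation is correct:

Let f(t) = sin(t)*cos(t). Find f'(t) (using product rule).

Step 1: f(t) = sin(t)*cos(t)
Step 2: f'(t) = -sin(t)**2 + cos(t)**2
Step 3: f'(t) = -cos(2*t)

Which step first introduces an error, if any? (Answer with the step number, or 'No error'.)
Step 3

Step 3 is incorrect due to a sign flip.
The step shows: -cos(2*t)
The correct value should be: cos(2*t)

Explanation: The sign of the whole expression was flipped: the term cos(2*t) was incorrectly written as -cos(2*t)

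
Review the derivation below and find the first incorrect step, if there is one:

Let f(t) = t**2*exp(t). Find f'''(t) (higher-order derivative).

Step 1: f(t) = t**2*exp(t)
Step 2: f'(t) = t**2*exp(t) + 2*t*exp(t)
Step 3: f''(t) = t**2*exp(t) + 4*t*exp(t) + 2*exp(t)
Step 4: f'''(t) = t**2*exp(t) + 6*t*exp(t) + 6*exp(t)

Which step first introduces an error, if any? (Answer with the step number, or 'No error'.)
No error

All steps in this derivation are correct.
The final answer f'''(t) = t**2*exp(t) + 6*t*exp(t) + 6*exp(t) is valid.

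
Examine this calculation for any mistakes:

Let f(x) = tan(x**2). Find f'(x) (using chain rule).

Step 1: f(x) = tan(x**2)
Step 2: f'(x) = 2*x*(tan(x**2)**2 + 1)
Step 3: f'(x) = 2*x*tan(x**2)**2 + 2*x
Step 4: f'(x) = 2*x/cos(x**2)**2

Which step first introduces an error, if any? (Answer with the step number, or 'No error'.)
No error

All steps in this derivation are correct.
The final answer f'(x) = 2*x/cos(x**2)**2 is valid.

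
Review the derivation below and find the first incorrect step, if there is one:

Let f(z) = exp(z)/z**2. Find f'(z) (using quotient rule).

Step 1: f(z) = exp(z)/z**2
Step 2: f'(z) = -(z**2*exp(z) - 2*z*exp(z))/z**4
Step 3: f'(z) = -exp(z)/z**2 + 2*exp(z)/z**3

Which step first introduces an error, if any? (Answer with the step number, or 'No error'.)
Step 2

Step 2 is incorrect due to a sign flip.
The step shows: -(z**2*exp(z) - 2*z*exp(z))/z**4
The correct value should be: (z**2*exp(z) - 2*z*exp(z))/z**4

Explanation: The sign of the whole expression was flipped: the term (z**2*exp(z) - 2*z*exp(z))/z**4 was incorrectly written as -(z**2*exp(z) - 2*z*exp(z))/z**4
The later steps are derived from this incorrect expression, so the error originates in Step 2.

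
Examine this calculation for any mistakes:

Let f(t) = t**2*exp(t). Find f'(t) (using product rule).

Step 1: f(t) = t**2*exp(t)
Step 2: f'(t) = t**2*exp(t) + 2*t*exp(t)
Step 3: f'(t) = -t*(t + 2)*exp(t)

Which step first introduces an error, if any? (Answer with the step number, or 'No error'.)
Step 3

Step 3 is incorrect due to a sign flip.
The step shows: -t*(t + 2)*exp(t)
The correct value should be: t*(t + 2)*exp(t)

Explanation: The sign of the whole expression was flipped: the term t*(t + 2)*exp(t) was incorrectly written as -t*(t + 2)*exp(t)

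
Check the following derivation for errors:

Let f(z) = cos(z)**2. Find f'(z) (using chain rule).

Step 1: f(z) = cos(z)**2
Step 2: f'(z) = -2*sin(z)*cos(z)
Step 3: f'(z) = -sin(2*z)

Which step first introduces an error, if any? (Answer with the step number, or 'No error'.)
No error

All steps in this derivation are correct.
The final answer f'(z) = -sin(2*z) is valid.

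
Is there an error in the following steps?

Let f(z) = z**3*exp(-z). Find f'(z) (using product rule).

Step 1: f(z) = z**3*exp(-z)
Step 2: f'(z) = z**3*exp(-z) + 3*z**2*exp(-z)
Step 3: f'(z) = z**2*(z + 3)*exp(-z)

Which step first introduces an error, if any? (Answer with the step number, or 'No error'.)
Step 2

Step 2 is incorrect due to a sign flip.
The step shows: z**3*exp(-z) + 3*z**2*exp(-z)
The correct value should be: -z**3*exp(-z) + 3*z**2*exp(-z)

Explanation: The sign of one term was flipped: the term -z**3*exp(-z) was incorrectly written as z**3*exp(-z)
The later steps are derived from this incorrect expression, so the error originates in Step 2.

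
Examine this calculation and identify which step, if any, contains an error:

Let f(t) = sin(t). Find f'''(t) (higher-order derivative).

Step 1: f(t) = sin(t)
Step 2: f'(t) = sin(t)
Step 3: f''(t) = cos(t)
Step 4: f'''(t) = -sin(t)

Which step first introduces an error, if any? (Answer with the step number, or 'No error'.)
Step 2

Step 2 is incorrect due to a wrong trig function.
The step shows: sin(t)
The correct value should be: cos(t)

Explanation: cos(t) was incorrectly written as sin(t): the term cos(t) was incorrectly written as sin(t)
The later steps are derived from this incorrect expression, so the error originates in Step 2.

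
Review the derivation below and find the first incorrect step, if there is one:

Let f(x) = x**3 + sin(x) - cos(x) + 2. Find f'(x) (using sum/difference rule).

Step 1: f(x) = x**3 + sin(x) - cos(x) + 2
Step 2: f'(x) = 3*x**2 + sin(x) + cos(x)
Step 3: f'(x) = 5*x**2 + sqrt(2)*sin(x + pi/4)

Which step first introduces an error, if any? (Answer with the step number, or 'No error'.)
Step 3

Step 3 is incorrect due to a wrong coefficient.
The step shows: 5*x**2 + sqrt(2)*sin(x + pi/4)
The correct value should be: 3*x**2 + sqrt(2)*sin(x + pi/4)

Explanation: The coefficient 3 was incorrectly written as 5: the term 3*x**2 was incorrectly written as 5*x**2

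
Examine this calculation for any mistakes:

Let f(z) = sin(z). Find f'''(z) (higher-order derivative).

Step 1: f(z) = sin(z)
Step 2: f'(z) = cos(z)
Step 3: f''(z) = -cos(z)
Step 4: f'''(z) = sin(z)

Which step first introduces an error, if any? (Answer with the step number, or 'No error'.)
Step 3

Step 3 is incorrect due to a wrong trig function.
The step shows: -cos(z)
The correct value should be: -sin(z)

Explanation: sin(z) was incorrectly written as cos(z): the term -sin(z) was incorrectly written as -cos(z)
The later steps are derived from this incorrect expression, so the error originates in Step 3.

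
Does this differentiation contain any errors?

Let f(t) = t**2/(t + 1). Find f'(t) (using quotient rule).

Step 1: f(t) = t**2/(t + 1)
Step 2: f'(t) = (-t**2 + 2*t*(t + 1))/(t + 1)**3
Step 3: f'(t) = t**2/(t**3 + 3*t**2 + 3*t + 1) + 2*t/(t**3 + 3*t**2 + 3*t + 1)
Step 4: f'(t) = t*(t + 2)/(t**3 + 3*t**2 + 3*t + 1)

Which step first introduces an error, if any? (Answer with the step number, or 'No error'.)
Step 2

Step 2 is incorrect due to a wrong exponent.
The step shows: (-t**2 + 2*t*(t + 1))/(t + 1)**3
The correct value should be: (-t**2 + 2*t*(t + 1))/(t + 1)**2

Explanation: The exponent -2 on t + 1 was incorrectly written as -3: the term (-t**2 + 2*t*(t + 1))/(t + 1)**2 was incorrectly written as (-t**2 + 2*t*(t + 1))/(t + 1)**3
The later steps are derived from this incorrect expression, so the error originates in Step 2.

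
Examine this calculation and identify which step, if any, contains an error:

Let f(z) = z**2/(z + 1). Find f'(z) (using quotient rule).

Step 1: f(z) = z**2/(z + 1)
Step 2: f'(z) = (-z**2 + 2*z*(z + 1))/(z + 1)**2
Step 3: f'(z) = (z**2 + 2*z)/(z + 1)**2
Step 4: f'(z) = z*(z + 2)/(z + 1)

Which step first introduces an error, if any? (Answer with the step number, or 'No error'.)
Step 4

Step 4 is incorrect due to a wrong exponent.
The step shows: z*(z + 2)/(z + 1)
The correct value should be: z*(z + 2)/(z + 1)**2

Explanation: The exponent -2 on z + 1 was incorrectly written as -1: the term z*(z + 2)/(z + 1)**2 was incorrectly written as z*(z + 2)/(z + 1)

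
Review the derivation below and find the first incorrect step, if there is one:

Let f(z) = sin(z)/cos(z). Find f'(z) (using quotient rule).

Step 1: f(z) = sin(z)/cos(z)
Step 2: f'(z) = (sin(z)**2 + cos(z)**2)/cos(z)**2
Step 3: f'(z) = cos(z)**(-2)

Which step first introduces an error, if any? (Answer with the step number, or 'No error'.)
No error

All steps in this derivation are correct.
The final answer f'(z) = cos(z)**(-2) is valid.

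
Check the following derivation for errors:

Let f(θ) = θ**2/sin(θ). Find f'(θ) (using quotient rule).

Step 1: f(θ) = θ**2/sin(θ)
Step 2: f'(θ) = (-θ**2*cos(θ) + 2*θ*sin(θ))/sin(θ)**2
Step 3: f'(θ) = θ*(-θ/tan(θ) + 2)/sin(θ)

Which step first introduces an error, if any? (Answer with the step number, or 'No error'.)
No error

All steps in this derivation are correct.
The final answer f'(θ) = θ*(-θ/tan(θ) + 2)/sin(θ) is valid.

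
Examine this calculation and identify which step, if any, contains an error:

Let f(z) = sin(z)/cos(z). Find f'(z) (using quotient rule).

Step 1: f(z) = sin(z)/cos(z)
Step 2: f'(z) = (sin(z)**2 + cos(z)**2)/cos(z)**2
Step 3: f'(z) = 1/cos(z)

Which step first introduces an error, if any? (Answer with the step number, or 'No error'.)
Step 3

Step 3 is incorrect due to a wrong exponent.
The step shows: 1/cos(z)
The correct value should be: cos(z)**(-2)

Explanation: The exponent -2 on cos(z) was incorrectly written as -1: the term cos(z)**(-2) was incorrectly written as 1/cos(z)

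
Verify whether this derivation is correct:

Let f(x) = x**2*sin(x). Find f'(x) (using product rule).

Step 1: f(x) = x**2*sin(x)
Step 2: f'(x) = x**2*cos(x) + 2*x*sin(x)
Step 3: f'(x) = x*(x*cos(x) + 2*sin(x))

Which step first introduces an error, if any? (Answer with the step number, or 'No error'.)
No error

All steps in this derivation are correct.
The final answer f'(x) = x*(x*cos(x) + 2*sin(x)) is valid.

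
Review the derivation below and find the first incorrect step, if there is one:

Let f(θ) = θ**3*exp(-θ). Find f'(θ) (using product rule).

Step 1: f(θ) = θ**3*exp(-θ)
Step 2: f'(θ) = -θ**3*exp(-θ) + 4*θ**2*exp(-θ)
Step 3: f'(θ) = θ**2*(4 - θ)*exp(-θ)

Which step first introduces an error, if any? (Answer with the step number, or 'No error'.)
Step 2

Step 2 is incorrect due to a wrong coefficient.
The step shows: -θ**3*exp(-θ) + 4*θ**2*exp(-θ)
The correct value should be: -θ**3*exp(-θ) + 3*θ**2*exp(-θ)

Explanation: The coefficient 3 was incorrectly written as 4: the term 3*θ**2*exp(-θ) was incorrectly written as 4*θ**2*exp(-θ)
The later steps are derived from this incorrect expression, so the error originates in Step 2.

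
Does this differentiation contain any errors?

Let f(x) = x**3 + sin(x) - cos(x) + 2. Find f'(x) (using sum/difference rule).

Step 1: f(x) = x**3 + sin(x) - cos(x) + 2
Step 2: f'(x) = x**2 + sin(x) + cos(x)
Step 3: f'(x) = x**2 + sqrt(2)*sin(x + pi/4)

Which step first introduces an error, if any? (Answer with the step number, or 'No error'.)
Step 2

Step 2 is incorrect due to a wrong coefficient.
The step shows: x**2 + sin(x) + cos(x)
The correct value should be: 3*x**2 + sin(x) + cos(x)

Explanation: The coefficient 3 was incorrectly written as 1: the term 3*x**2 was incorrectly written as x**2
The later steps are derived from this incorrect expression, so the error originates in Step 2.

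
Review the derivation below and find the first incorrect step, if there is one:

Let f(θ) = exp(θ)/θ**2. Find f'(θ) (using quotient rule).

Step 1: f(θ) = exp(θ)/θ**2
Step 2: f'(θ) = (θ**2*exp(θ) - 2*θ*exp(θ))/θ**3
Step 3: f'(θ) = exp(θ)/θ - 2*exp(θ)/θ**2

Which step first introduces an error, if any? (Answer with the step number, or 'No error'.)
Step 2

Step 2 is incorrect due to a wrong exponent.
The step shows: (θ**2*exp(θ) - 2*θ*exp(θ))/θ**3
The correct value should be: (θ**2*exp(θ) - 2*θ*exp(θ))/θ**4

Explanation: The exponent -4 on θ was incorrectly written as -3: the term (θ**2*exp(θ) - 2*θ*exp(θ))/θ**4 was incorrectly written as (θ**2*exp(θ) - 2*θ*exp(θ))/θ**3
The later steps are derived from this incorrect expression, so the error originates in Step 2.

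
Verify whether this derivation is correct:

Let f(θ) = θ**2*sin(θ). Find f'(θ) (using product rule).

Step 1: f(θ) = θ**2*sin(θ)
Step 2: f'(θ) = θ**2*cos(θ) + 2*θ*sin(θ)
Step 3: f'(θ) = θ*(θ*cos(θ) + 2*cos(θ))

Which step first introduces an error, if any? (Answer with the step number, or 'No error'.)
Step 3

Step 3 is incorrect due to a wrong trig function.
The step shows: θ*(θ*cos(θ) + 2*cos(θ))
The correct value should be: θ*(θ*cos(θ) + 2*sin(θ))

Explanation: sin(θ) was incorrectly written as cos(θ): the term θ*(θ*cos(θ) + 2*sin(θ)) was incorrectly written as θ*(θ*cos(θ) + 2*cos(θ))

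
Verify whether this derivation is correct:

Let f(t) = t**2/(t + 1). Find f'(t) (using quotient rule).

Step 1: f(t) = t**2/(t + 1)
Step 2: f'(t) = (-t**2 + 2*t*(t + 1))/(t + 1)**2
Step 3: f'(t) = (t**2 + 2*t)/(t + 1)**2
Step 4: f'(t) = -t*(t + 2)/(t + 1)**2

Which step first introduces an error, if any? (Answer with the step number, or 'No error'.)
Step 4

Step 4 is incorrect due to a sign flip.
The step shows: -t*(t + 2)/(t + 1)**2
The correct value should be: t*(t + 2)/(t + 1)**2

Explanation: The sign of the whole expression was flipped: the term t*(t + 2)/(t + 1)**2 was incorrectly written as -t*(t + 2)/(t + 1)**2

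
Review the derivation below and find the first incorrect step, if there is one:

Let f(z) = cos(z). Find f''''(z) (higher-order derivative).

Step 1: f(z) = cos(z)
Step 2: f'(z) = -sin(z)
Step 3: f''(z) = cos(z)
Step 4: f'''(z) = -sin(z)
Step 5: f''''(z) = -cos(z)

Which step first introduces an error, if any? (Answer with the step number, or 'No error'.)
Step 3

Step 3 is incorrect due to a sign flip.
The step shows: cos(z)
The correct value should be: -cos(z)

Explanation: The sign of the whole expression was flipped: the term -cos(z) was incorrectly written as cos(z)
The later steps are derived from this incorrect expression, so the error originates in Step 3.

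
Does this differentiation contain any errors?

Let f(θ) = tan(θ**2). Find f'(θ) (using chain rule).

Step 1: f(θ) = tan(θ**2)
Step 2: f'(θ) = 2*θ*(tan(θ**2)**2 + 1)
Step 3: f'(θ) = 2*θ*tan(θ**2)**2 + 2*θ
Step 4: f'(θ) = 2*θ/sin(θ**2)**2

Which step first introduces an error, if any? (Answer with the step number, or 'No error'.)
Step 4

Step 4 is incorrect due to a wrong trig function.
The step shows: 2*θ/sin(θ**2)**2
The correct value should be: 2*θ/cos(θ**2)**2

Explanation: cos(θ**2) was incorrectly written as sin(θ**2): the term 2*θ/cos(θ**2)**2 was incorrectly written as 2*θ/sin(θ**2)**2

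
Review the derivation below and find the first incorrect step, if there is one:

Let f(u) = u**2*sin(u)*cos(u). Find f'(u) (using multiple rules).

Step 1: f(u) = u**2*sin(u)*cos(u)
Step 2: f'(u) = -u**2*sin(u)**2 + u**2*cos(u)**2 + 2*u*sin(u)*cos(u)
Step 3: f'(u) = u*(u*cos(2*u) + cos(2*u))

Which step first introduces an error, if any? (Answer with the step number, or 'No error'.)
Step 3

Step 3 is incorrect due to a wrong trig function.
The step shows: u*(u*cos(2*u) + cos(2*u))
The correct value should be: u*(u*cos(2*u) + sin(2*u))

Explanation: sin(2*u) was incorrectly written as cos(2*u): the term u*(u*cos(2*u) + sin(2*u)) was incorrectly written as u*(u*cos(2*u) + cos(2*u))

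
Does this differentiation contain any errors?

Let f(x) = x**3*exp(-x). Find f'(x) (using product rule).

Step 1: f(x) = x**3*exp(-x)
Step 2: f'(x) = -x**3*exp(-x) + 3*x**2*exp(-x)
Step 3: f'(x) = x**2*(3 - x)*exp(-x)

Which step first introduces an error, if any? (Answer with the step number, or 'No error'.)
No error

All steps in this derivation are correct.
The final answer f'(x) = x**2*(3 - x)*exp(-x) is valid.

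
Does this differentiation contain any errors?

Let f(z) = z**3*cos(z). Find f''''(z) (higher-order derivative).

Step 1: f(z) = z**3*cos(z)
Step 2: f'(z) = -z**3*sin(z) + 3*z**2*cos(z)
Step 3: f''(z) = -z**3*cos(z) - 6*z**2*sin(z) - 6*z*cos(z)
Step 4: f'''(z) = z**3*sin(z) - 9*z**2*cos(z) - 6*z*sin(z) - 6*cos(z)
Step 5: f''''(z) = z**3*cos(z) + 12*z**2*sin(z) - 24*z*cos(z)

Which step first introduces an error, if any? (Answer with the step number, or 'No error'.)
Step 3

Step 3 is incorrect due to a sign flip.
The step shows: -z**3*cos(z) - 6*z**2*sin(z) - 6*z*cos(z)
The correct value should be: -z**3*cos(z) - 6*z**2*sin(z) + 6*z*cos(z)

Explanation: The sign of one term was flipped: the term 6*z*cos(z) was incorrectly written as -6*z*cos(z)
The later steps are derived from this incorrect expression, so the error originates in Step 3.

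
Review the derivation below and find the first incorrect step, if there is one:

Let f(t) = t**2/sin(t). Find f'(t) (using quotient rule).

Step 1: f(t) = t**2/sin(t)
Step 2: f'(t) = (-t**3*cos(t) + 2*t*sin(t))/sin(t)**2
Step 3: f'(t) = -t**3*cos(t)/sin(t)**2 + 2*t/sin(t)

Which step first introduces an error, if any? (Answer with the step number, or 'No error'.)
Step 2

Step 2 is incorrect due to a wrong exponent.
The step shows: (-t**3*cos(t) + 2*t*sin(t))/sin(t)**2
The correct value should be: (-t**2*cos(t) + 2*t*sin(t))/sin(t)**2

Explanation: The exponent 2 on t was incorrectly written as 3: the term (-t**2*cos(t) + 2*t*sin(t))/sin(t)**2 was incorrectly written as (-t**3*cos(t) + 2*t*sin(t))/sin(t)**2
The later steps are derived from this incorrect expression, so the error originates in Step 2.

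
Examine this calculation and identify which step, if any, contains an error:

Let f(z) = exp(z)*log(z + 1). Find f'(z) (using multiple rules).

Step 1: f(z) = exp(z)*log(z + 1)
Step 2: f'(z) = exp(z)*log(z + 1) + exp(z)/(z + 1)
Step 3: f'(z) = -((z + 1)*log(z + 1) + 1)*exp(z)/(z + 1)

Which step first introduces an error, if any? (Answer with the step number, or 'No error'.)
Step 3

Step 3 is incorrect due to a sign flip.
The step shows: -((z + 1)*log(z + 1) + 1)*exp(z)/(z + 1)
The correct value should be: ((z + 1)*log(z + 1) + 1)*exp(z)/(z + 1)

Explanation: The sign of the whole expression was flipped: the term ((z + 1)*log(z + 1) + 1)*exp(z)/(z + 1) was incorrectly written as -((z + 1)*log(z + 1) + 1)*exp(z)/(z + 1)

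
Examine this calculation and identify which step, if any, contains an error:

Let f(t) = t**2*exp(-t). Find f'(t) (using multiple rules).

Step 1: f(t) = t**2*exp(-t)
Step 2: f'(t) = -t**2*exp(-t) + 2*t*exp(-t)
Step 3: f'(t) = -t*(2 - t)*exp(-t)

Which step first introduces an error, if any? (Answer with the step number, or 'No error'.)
Step 3

Step 3 is incorrect due to a sign flip.
The step shows: -t*(2 - t)*exp(-t)
The correct value should be: t*(2 - t)*exp(-t)

Explanation: The sign of the whole expression was flipped: the term t*(2 - t)*exp(-t) was incorrectly written as -t*(2 - t)*exp(-t)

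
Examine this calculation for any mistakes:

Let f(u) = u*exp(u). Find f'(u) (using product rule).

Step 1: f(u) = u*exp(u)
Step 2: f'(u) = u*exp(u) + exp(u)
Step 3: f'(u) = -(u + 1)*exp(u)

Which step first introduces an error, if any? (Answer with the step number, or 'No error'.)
Step 3

Step 3 is incorrect due to a sign flip.
The step shows: -(u + 1)*exp(u)
The correct value should be: (u + 1)*exp(u)

Explanation: The sign of the whole expression was flipped: the term (u + 1)*exp(u) was incorrectly written as -(u + 1)*exp(u)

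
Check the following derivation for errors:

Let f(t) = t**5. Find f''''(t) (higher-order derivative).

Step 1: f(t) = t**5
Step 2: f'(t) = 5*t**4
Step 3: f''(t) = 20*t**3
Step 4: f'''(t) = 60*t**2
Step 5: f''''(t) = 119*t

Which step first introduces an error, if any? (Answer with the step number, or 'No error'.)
Step 5

Step 5 is incorrect due to a wrong coefficient.
The step shows: 119*t
The correct value should be: 120*t

Explanation: The coefficient 120 was incorrectly written as 119: the term 120*t was incorrectly written as 119*t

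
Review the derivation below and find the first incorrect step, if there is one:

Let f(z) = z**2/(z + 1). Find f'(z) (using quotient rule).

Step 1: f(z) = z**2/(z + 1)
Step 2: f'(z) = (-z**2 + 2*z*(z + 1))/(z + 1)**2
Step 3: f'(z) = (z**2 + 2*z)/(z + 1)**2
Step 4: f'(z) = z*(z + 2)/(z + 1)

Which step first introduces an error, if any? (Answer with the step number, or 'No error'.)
Step 4

Step 4 is incorrect due to a wrong exponent.
The step shows: z*(z + 2)/(z + 1)
The correct value should be: z*(z + 2)/(z + 1)**2

Explanation: The exponent -2 on z + 1 was incorrectly written as -1: the term z*(z + 2)/(z + 1)**2 was incorrectly written as z*(z + 2)/(z + 1)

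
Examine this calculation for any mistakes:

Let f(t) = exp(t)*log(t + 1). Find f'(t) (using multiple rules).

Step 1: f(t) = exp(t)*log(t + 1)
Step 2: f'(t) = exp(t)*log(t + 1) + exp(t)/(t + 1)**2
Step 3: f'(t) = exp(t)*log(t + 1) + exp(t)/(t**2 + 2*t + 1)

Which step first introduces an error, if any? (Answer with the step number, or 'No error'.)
Step 2

Step 2 is incorrect due to a wrong exponent.
The step shows: exp(t)*log(t + 1) + exp(t)/(t + 1)**2
The correct value should be: exp(t)*log(t + 1) + exp(t)/(t + 1)

Explanation: The exponent -1 on t + 1 was incorrectly written as -2: the term exp(t)/(t + 1) was incorrectly written as exp(t)/(t + 1)**2
The later steps are derived from this incorrect expression, so the error originates in Step 2.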